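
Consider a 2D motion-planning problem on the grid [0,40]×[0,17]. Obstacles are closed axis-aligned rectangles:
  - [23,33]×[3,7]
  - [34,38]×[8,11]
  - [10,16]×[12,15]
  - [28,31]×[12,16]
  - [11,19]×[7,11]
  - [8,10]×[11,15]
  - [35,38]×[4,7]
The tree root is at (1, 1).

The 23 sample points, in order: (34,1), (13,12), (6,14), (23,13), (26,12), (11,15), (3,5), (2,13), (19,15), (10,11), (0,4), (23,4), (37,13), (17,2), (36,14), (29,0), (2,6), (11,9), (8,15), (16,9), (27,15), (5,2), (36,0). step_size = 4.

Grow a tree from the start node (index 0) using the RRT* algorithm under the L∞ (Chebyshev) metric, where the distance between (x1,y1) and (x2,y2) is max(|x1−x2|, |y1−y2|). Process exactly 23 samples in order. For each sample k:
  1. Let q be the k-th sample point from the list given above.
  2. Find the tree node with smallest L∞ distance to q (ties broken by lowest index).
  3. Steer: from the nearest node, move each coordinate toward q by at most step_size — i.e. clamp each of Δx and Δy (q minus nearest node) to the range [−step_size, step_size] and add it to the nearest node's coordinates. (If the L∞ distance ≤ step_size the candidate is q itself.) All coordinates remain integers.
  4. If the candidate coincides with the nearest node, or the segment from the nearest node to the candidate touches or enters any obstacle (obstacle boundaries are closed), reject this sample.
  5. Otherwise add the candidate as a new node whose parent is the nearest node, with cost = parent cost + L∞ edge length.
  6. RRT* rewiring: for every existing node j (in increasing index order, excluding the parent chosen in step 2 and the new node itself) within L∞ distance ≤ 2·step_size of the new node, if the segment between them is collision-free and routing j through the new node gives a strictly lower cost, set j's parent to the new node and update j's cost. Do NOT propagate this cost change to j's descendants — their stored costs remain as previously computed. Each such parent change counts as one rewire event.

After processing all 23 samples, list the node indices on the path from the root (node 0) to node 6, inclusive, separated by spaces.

Path: 0 6

1. q=(34,1) nearest=0 d=33 new=(5,1) → add node 1 parent=0 cost=4
2. q=(13,12) nearest=1 d=11 new=(9,5) → add node 2 parent=1 cost=8
3. q=(6,14) nearest=2 d=9 new=(6,9) → add node 3 parent=2 cost=12
4. q=(23,13) nearest=2 d=14 new=(13,9) → blocked by [11,19]×[7,11], reject
5. q=(26,12) nearest=2 d=17 new=(13,9) → blocked by [11,19]×[7,11], reject
6. q=(11,15) nearest=3 d=6 new=(10,13) → blocked by [10,16]×[12,15], reject
7. q=(3,5) nearest=0 d=4 new=(3,5) → add node 4 parent=0 cost=4; rewire 3→4 (8<12)
8. q=(2,13) nearest=3 d=4 new=(2,13) → add node 5 parent=3 cost=12
9. q=(19,15) nearest=2 d=10 new=(13,9) → blocked by [11,19]×[7,11], reject
10. q=(10,11) nearest=3 d=4 new=(10,11) → blocked by [8,10]×[11,15], reject
11. q=(0,4) nearest=0 d=3 new=(0,4) → add node 6 parent=0 cost=3
12. q=(23,4) nearest=2 d=14 new=(13,4) → add node 7 parent=2 cost=12
13. q=(37,13) nearest=7 d=24 new=(17,8) → blocked by [11,19]×[7,11], reject
14. q=(17,2) nearest=7 d=4 new=(17,2) → add node 8 parent=7 cost=16
15. q=(36,14) nearest=8 d=19 new=(21,6) → add node 9 parent=8 cost=20
16. q=(29,0) nearest=9 d=8 new=(25,2) → blocked by [23,33]×[3,7], reject
17. q=(2,6) nearest=4 d=1 new=(2,6) → add node 10 parent=4 cost=5
18. q=(11,9) nearest=2 d=4 new=(11,9) → blocked by [11,19]×[7,11], reject
19. q=(8,15) nearest=3 d=6 new=(8,13) → blocked by [8,10]×[11,15], reject
20. q=(16,9) nearest=7 d=5 new=(16,8) → blocked by [11,19]×[7,11], reject
21. q=(27,15) nearest=9 d=9 new=(25,10) → add node 11 parent=9 cost=24
22. q=(5,2) nearest=1 d=1 new=(5,2) → add node 12 parent=1 cost=5
23. q=(36,0) nearest=11 d=11 new=(29,6) → blocked by [23,33]×[3,7], reject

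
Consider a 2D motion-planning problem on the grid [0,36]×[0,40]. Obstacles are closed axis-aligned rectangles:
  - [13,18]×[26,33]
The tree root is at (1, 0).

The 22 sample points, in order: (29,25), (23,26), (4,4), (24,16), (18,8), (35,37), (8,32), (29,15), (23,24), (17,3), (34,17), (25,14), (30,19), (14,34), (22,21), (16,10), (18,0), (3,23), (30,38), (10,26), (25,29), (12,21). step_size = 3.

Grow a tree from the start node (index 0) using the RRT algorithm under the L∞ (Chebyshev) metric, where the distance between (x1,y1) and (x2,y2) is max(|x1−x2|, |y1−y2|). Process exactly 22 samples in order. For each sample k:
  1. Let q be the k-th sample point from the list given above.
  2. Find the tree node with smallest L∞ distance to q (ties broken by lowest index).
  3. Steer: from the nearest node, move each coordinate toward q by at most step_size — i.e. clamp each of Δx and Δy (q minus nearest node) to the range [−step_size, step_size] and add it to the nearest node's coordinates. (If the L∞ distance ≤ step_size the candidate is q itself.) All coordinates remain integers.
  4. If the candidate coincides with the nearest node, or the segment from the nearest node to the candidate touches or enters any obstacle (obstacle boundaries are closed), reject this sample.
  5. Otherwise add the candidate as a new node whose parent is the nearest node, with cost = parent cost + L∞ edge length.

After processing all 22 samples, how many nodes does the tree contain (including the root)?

Node count: 23

1. q=(29,25) nearest=0 d=28 new=(4,3) → add node 1 parent=0 cost=3
2. q=(23,26) nearest=1 d=23 new=(7,6) → add node 2 parent=1 cost=6
3. q=(4,4) nearest=1 d=1 new=(4,4) → add node 3 parent=1 cost=4
4. q=(24,16) nearest=2 d=17 new=(10,9) → add node 4 parent=2 cost=9
5. q=(18,8) nearest=4 d=8 new=(13,8) → add node 5 parent=4 cost=12
6. q=(35,37) nearest=4 d=28 new=(13,12) → add node 6 parent=4 cost=12
7. q=(8,32) nearest=6 d=20 new=(10,15) → add node 7 parent=6 cost=15
8. q=(29,15) nearest=5 d=16 new=(16,11) → add node 8 parent=5 cost=15
9. q=(23,24) nearest=6 d=12 new=(16,15) → add node 9 parent=6 cost=15
10. q=(17,3) nearest=5 d=5 new=(16,5) → add node 10 parent=5 cost=15
11. q=(34,17) nearest=8 d=18 new=(19,14) → add node 11 parent=8 cost=18
12. q=(25,14) nearest=11 d=6 new=(22,14) → add node 12 parent=11 cost=21
13. q=(30,19) nearest=12 d=8 new=(25,17) → add node 13 parent=12 cost=24
14. q=(14,34) nearest=13 d=17 new=(22,20) → add node 14 parent=13 cost=27
15. q=(22,21) nearest=14 d=1 new=(22,21) → add node 15 parent=14 cost=28
16. q=(16,10) nearest=8 d=1 new=(16,10) → add node 16 parent=8 cost=16
17. q=(18,0) nearest=10 d=5 new=(18,2) → add node 17 parent=10 cost=18
18. q=(3,23) nearest=7 d=8 new=(7,18) → add node 18 parent=7 cost=18
19. q=(30,38) nearest=15 d=17 new=(25,24) → add node 19 parent=15 cost=31
20. q=(10,26) nearest=18 d=8 new=(10,21) → add node 20 parent=18 cost=21
21. q=(25,29) nearest=19 d=5 new=(25,27) → add node 21 parent=19 cost=34
22. q=(12,21) nearest=20 d=2 new=(12,21) → add node 22 parent=20 cost=23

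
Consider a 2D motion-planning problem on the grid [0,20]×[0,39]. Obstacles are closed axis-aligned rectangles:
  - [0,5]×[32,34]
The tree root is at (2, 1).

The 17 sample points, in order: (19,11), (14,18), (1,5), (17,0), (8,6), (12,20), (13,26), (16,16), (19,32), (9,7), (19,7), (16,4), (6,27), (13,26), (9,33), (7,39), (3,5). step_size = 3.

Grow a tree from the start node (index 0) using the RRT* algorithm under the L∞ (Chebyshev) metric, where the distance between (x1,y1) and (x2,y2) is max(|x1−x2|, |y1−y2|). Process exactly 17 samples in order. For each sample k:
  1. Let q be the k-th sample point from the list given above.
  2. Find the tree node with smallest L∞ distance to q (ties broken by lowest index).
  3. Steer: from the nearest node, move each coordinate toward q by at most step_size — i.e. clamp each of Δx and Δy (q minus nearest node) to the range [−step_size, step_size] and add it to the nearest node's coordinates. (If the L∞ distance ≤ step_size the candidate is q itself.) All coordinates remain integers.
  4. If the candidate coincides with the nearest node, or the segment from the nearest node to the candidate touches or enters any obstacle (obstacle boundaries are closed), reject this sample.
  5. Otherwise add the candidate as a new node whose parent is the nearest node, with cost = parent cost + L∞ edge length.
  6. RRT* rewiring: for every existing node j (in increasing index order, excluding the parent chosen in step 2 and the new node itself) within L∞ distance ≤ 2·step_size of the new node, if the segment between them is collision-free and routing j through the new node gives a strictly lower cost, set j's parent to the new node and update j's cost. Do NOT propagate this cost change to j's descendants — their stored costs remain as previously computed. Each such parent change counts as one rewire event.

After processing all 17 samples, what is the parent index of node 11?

Parent of node 11: 7

1. q=(19,11) nearest=0 d=17 new=(5,4) → add node 1 parent=0 cost=3
2. q=(14,18) nearest=1 d=14 new=(8,7) → add node 2 parent=1 cost=6
3. q=(1,5) nearest=0 d=4 new=(1,4) → add node 3 parent=0 cost=3
4. q=(17,0) nearest=2 d=9 new=(11,4) → add node 4 parent=2 cost=9
5. q=(8,6) nearest=2 d=1 new=(8,6) → add node 5 parent=2 cost=7
6. q=(12,20) nearest=2 d=13 new=(11,10) → add node 6 parent=2 cost=9
7. q=(13,26) nearest=6 d=16 new=(13,13) → add node 7 parent=6 cost=12
8. q=(16,16) nearest=7 d=3 new=(16,16) → add node 8 parent=7 cost=15
9. q=(19,32) nearest=8 d=16 new=(19,19) → add node 9 parent=8 cost=18
10. q=(9,7) nearest=2 d=1 new=(9,7) → add node 10 parent=2 cost=7
11. q=(19,7) nearest=7 d=6 new=(16,10) → add node 11 parent=7 cost=15
12. q=(16,4) nearest=4 d=5 new=(14,4) → add node 12 parent=4 cost=12
13. q=(6,27) nearest=8 d=11 new=(13,19) → add node 13 parent=8 cost=18
14. q=(13,26) nearest=9 d=7 new=(16,22) → add node 14 parent=9 cost=21
15. q=(9,33) nearest=14 d=11 new=(13,25) → add node 15 parent=14 cost=24
16. q=(7,39) nearest=15 d=14 new=(10,28) → add node 16 parent=15 cost=27
17. q=(3,5) nearest=1 d=2 new=(3,5) → add node 17 parent=1 cost=5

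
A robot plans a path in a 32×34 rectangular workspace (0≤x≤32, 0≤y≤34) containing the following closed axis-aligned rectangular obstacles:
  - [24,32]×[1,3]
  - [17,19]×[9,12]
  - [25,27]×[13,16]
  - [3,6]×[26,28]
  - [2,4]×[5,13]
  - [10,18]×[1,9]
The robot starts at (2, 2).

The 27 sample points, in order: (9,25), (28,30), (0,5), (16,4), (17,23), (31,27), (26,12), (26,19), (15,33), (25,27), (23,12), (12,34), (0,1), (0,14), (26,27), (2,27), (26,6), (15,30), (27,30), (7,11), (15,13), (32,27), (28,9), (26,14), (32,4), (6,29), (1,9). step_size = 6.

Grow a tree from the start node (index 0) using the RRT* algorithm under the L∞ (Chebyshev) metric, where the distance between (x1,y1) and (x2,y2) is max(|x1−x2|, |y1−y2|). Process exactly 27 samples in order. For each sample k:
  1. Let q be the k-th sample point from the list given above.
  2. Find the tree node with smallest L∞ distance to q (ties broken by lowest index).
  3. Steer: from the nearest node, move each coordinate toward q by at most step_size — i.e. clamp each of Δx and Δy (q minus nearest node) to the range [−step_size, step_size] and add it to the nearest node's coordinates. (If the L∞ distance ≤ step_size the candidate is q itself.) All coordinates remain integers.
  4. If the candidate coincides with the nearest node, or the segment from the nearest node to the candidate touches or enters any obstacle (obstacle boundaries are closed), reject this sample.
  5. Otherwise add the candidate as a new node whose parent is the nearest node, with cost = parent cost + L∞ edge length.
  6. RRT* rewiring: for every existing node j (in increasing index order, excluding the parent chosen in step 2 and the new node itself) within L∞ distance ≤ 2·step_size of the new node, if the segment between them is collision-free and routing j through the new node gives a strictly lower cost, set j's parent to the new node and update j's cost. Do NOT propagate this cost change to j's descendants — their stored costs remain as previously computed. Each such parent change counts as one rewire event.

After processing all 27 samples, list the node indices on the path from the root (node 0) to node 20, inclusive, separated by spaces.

Path: 0 1 2 18 10 14 20

1. q=(9,25) nearest=0 d=23 new=(8,8) → add node 1 parent=0 cost=6
2. q=(28,30) nearest=1 d=22 new=(14,14) → add node 2 parent=1 cost=12
3. q=(0,5) nearest=0 d=3 new=(0,5) → add node 3 parent=0 cost=3
4. q=(16,4) nearest=1 d=8 new=(14,4) → blocked by [10,18]×[1,9], reject
5. q=(17,23) nearest=2 d=9 new=(17,20) → add node 4 parent=2 cost=18
6. q=(31,27) nearest=4 d=14 new=(23,26) → add node 5 parent=4 cost=24
7. q=(26,12) nearest=4 d=9 new=(23,14) → add node 6 parent=4 cost=24
8. q=(26,19) nearest=6 d=5 new=(26,19) → add node 7 parent=6 cost=29
9. q=(15,33) nearest=5 d=8 new=(17,32) → add node 8 parent=5 cost=30
10. q=(25,27) nearest=5 d=2 new=(25,27) → add node 9 parent=5 cost=26
11. q=(23,12) nearest=6 d=2 new=(23,12) → add node 10 parent=6 cost=26
12. q=(12,34) nearest=8 d=5 new=(12,34) → add node 11 parent=8 cost=35
13. q=(0,1) nearest=0 d=2 new=(0,1) → add node 12 parent=0 cost=2
14. q=(0,14) nearest=1 d=8 new=(2,14) → blocked by [2,4]×[5,13], reject
15. q=(26,27) nearest=9 d=1 new=(26,27) → add node 13 parent=9 cost=27
16. q=(2,27) nearest=11 d=10 new=(6,28) → blocked by [3,6]×[26,28], reject
17. q=(26,6) nearest=10 d=6 new=(26,6) → add node 14 parent=10 cost=32
18. q=(15,30) nearest=8 d=2 new=(15,30) → add node 15 parent=8 cost=32
19. q=(27,30) nearest=9 d=3 new=(27,30) → add node 16 parent=9 cost=29
20. q=(7,11) nearest=1 d=3 new=(7,11) → add node 17 parent=1 cost=9
21. q=(15,13) nearest=2 d=1 new=(15,13) → add node 18 parent=2 cost=13; rewire 6→18 (21<24); rewire 7→18 (24<29); rewire 10→18 (21<26)
22. q=(32,27) nearest=16 d=5 new=(32,27) → add node 19 parent=16 cost=34
23. q=(28,9) nearest=14 d=3 new=(28,9) → add node 20 parent=14 cost=35
24. q=(26,14) nearest=6 d=3 new=(26,14) → blocked by [25,27]×[13,16], reject
25. q=(32,4) nearest=20 d=5 new=(32,4) → add node 21 parent=20 cost=40
26. q=(6,29) nearest=11 d=6 new=(6,29) → add node 22 parent=11 cost=41
27. q=(1,9) nearest=3 d=4 new=(1,9) → add node 23 parent=3 cost=7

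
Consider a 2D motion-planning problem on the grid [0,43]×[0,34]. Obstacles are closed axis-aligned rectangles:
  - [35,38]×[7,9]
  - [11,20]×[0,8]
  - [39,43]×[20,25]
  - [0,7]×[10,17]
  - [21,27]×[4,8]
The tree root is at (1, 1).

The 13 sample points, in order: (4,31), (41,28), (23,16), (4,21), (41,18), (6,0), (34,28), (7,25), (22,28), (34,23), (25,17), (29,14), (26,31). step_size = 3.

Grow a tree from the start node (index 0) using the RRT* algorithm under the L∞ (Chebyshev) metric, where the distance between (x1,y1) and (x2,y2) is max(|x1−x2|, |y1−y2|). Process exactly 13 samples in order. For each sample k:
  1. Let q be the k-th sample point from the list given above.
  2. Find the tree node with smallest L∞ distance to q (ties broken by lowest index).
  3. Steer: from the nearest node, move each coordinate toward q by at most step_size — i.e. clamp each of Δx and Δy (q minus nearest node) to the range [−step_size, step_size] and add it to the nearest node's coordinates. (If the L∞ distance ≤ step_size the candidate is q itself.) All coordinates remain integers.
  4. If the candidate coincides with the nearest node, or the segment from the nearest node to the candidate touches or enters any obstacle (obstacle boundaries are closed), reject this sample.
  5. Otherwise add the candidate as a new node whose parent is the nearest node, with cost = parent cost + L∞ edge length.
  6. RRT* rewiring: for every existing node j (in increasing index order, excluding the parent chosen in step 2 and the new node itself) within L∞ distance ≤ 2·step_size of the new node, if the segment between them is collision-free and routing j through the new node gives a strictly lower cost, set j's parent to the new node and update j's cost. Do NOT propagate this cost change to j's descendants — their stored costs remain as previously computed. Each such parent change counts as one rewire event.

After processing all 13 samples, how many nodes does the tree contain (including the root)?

Node count: 13

1. q=(4,31) nearest=0 d=30 new=(4,4) → add node 1 parent=0 cost=3
2. q=(41,28) nearest=1 d=37 new=(7,7) → add node 2 parent=1 cost=6
3. q=(23,16) nearest=2 d=16 new=(10,10) → add node 3 parent=2 cost=9
4. q=(4,21) nearest=3 d=11 new=(7,13) → blocked by [0,7]×[10,17], reject
5. q=(41,18) nearest=3 d=31 new=(13,13) → add node 4 parent=3 cost=12
6. q=(6,0) nearest=1 d=4 new=(6,1) → add node 5 parent=1 cost=6
7. q=(34,28) nearest=4 d=21 new=(16,16) → add node 6 parent=4 cost=15
8. q=(7,25) nearest=6 d=9 new=(13,19) → add node 7 parent=6 cost=18
9. q=(22,28) nearest=7 d=9 new=(16,22) → add node 8 parent=7 cost=21
10. q=(34,23) nearest=6 d=18 new=(19,19) → add node 9 parent=6 cost=18
11. q=(25,17) nearest=9 d=6 new=(22,17) → add node 10 parent=9 cost=21
12. q=(29,14) nearest=10 d=7 new=(25,14) → add node 11 parent=10 cost=24
13. q=(26,31) nearest=8 d=10 new=(19,25) → add node 12 parent=8 cost=24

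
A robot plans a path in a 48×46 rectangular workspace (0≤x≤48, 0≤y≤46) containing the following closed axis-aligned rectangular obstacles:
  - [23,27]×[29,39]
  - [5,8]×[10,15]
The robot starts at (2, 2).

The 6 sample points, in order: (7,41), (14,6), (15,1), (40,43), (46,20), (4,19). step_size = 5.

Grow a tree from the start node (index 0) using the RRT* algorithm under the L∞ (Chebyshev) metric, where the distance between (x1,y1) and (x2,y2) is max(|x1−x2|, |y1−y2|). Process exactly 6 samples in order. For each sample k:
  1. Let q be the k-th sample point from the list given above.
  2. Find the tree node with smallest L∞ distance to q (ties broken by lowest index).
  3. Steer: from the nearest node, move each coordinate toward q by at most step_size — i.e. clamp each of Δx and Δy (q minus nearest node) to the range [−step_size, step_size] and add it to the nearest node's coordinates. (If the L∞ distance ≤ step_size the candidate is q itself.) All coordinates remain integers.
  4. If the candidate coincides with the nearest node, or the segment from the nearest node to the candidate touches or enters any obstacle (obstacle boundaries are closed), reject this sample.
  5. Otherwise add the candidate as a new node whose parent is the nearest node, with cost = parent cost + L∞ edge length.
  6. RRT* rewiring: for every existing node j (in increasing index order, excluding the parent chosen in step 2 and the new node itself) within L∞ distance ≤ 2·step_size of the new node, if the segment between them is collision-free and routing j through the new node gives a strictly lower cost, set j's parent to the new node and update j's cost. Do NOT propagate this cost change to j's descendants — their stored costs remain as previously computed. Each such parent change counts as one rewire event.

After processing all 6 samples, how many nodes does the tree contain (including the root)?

Node count: 7

1. q=(7,41) nearest=0 d=39 new=(7,7) → add node 1 parent=0 cost=5
2. q=(14,6) nearest=1 d=7 new=(12,6) → add node 2 parent=1 cost=10
3. q=(15,1) nearest=2 d=5 new=(15,1) → add node 3 parent=2 cost=15
4. q=(40,43) nearest=1 d=36 new=(12,12) → add node 4 parent=1 cost=10
5. q=(46,20) nearest=3 d=31 new=(20,6) → add node 5 parent=3 cost=20
6. q=(4,19) nearest=4 d=8 new=(7,17) → add node 6 parent=4 cost=15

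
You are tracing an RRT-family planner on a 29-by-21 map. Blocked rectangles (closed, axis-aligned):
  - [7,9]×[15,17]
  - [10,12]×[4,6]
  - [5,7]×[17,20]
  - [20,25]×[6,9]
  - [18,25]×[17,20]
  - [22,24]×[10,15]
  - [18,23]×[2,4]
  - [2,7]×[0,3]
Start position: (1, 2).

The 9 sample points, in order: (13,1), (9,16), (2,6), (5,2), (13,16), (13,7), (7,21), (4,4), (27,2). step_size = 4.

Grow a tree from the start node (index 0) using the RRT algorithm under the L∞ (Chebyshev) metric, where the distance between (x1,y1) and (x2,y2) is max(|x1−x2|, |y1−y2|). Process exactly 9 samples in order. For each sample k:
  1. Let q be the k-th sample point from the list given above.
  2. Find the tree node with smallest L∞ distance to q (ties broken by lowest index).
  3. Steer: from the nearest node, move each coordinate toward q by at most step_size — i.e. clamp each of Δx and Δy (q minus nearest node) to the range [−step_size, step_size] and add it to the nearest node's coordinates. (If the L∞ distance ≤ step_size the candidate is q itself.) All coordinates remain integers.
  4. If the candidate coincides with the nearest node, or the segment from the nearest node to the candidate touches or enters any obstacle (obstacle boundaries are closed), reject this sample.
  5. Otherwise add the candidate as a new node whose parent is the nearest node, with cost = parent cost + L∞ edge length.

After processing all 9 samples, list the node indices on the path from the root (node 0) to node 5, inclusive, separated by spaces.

Path: 0 1 5

1. q=(13,1) nearest=0 d=12 new=(5,1) → blocked by [2,7]×[0,3], reject
2. q=(9,16) nearest=0 d=14 new=(5,6) → blocked by [2,7]×[0,3], reject
3. q=(2,6) nearest=0 d=4 new=(2,6) → add node 1 parent=0 cost=4
4. q=(5,2) nearest=0 d=4 new=(5,2) → blocked by [2,7]×[0,3], reject
5. q=(13,16) nearest=1 d=11 new=(6,10) → add node 2 parent=1 cost=8
6. q=(13,7) nearest=2 d=7 new=(10,7) → add node 3 parent=2 cost=12
7. q=(7,21) nearest=2 d=11 new=(7,14) → add node 4 parent=2 cost=12
8. q=(4,4) nearest=1 d=2 new=(4,4) → add node 5 parent=1 cost=6
9. q=(27,2) nearest=3 d=17 new=(14,3) → blocked by [10,12]×[4,6], reject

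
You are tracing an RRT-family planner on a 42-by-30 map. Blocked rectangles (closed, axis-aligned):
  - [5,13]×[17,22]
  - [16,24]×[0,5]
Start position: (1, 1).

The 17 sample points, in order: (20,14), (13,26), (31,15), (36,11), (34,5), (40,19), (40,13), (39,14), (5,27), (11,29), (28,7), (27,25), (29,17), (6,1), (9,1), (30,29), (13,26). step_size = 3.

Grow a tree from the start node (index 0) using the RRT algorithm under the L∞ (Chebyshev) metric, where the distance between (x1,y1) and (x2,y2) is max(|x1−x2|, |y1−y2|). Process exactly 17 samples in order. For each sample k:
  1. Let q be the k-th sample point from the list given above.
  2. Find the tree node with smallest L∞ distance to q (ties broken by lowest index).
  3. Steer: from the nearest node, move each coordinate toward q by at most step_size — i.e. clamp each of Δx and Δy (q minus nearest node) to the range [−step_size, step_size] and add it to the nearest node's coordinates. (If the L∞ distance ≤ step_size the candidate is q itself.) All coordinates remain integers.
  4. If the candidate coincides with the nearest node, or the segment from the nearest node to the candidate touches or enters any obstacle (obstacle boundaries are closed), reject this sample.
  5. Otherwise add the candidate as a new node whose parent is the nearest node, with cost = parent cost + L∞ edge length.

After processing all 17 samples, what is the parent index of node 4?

1. q=(20,14) nearest=0 d=19 new=(4,4) → add node 1 parent=0 cost=3
2. q=(13,26) nearest=1 d=22 new=(7,7) → add node 2 parent=1 cost=6
3. q=(31,15) nearest=2 d=24 new=(10,10) → add node 3 parent=2 cost=9
4. q=(36,11) nearest=3 d=26 new=(13,11) → add node 4 parent=3 cost=12
5. q=(34,5) nearest=4 d=21 new=(16,8) → add node 5 parent=4 cost=15
6. q=(40,19) nearest=5 d=24 new=(19,11) → add node 6 parent=5 cost=18
7. q=(40,13) nearest=6 d=21 new=(22,13) → add node 7 parent=6 cost=21
8. q=(39,14) nearest=7 d=17 new=(25,14) → add node 8 parent=7 cost=24
9. q=(5,27) nearest=4 d=16 new=(10,14) → add node 9 parent=4 cost=15
10. q=(11,29) nearest=8 d=15 new=(22,17) → add node 10 parent=8 cost=27
11. q=(28,7) nearest=7 d=6 new=(25,10) → add node 11 parent=7 cost=24
12. q=(27,25) nearest=10 d=8 new=(25,20) → add node 12 parent=10 cost=30
13. q=(29,17) nearest=8 d=4 new=(28,17) → add node 13 parent=8 cost=27
14. q=(6,1) nearest=1 d=3 new=(6,1) → add node 14 parent=1 cost=6
15. q=(9,1) nearest=14 d=3 new=(9,1) → add node 15 parent=14 cost=9
16. q=(30,29) nearest=12 d=9 new=(28,23) → add node 16 parent=12 cost=33
17. q=(13,26) nearest=10 d=9 new=(19,20) → add node 17 parent=10 cost=30

Parent of node 4: 3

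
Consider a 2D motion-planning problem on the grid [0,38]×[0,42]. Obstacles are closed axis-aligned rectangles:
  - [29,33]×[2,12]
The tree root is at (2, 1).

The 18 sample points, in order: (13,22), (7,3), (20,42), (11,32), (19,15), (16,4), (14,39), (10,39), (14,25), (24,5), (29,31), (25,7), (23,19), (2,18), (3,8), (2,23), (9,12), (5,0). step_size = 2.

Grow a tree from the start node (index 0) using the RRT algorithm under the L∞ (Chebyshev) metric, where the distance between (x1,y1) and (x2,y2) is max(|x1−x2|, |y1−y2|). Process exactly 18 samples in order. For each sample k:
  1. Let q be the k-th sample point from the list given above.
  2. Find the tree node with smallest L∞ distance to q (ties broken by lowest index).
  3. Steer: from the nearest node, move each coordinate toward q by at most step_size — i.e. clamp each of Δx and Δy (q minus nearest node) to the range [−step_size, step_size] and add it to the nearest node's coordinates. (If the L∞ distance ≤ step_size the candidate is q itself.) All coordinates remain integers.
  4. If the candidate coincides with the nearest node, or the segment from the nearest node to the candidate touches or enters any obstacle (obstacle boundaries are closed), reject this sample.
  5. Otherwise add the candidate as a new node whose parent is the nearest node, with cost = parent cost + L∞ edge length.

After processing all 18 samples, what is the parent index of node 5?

Parent of node 5: 4

1. q=(13,22) nearest=0 d=21 new=(4,3) → add node 1 parent=0 cost=2
2. q=(7,3) nearest=1 d=3 new=(6,3) → add node 2 parent=1 cost=4
3. q=(20,42) nearest=1 d=39 new=(6,5) → add node 3 parent=1 cost=4
4. q=(11,32) nearest=3 d=27 new=(8,7) → add node 4 parent=3 cost=6
5. q=(19,15) nearest=4 d=11 new=(10,9) → add node 5 parent=4 cost=8
6. q=(16,4) nearest=5 d=6 new=(12,7) → add node 6 parent=5 cost=10
7. q=(14,39) nearest=5 d=30 new=(12,11) → add node 7 parent=5 cost=10
8. q=(10,39) nearest=7 d=28 new=(10,13) → add node 8 parent=7 cost=12
9. q=(14,25) nearest=8 d=12 new=(12,15) → add node 9 parent=8 cost=14
10. q=(24,5) nearest=6 d=12 new=(14,5) → add node 10 parent=6 cost=12
11. q=(29,31) nearest=9 d=17 new=(14,17) → add node 11 parent=9 cost=16
12. q=(25,7) nearest=10 d=11 new=(16,7) → add node 12 parent=10 cost=14
13. q=(23,19) nearest=11 d=9 new=(16,19) → add node 13 parent=11 cost=18
14. q=(2,18) nearest=8 d=8 new=(8,15) → add node 14 parent=8 cost=14
15. q=(3,8) nearest=3 d=3 new=(4,7) → add node 15 parent=3 cost=6
16. q=(2,23) nearest=14 d=8 new=(6,17) → add node 16 parent=14 cost=16
17. q=(9,12) nearest=8 d=1 new=(9,12) → add node 17 parent=8 cost=13
18. q=(5,0) nearest=0 d=3 new=(4,0) → add node 18 parent=0 cost=2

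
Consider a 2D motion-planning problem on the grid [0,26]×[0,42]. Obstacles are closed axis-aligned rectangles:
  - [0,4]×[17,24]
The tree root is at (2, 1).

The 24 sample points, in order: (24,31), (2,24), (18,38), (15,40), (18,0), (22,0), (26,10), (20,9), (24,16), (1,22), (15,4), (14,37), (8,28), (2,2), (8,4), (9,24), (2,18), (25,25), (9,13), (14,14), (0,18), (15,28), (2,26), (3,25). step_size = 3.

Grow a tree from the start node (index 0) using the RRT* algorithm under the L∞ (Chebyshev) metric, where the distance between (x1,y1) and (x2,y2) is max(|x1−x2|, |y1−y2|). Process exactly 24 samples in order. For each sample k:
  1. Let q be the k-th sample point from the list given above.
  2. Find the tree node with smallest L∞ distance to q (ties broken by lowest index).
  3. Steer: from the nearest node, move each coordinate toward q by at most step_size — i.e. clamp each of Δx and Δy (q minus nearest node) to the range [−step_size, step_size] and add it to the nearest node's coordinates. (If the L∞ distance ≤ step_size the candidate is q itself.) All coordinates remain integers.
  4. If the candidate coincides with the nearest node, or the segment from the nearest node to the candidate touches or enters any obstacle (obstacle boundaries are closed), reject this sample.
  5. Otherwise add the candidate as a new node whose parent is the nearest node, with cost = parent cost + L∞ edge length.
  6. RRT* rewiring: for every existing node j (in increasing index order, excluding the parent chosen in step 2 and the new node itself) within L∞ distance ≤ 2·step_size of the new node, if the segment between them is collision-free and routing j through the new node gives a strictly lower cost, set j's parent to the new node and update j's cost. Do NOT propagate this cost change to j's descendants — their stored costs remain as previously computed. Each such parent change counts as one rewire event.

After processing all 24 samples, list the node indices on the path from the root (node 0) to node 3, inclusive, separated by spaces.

1. q=(24,31) nearest=0 d=30 new=(5,4) → add node 1 parent=0 cost=3
2. q=(2,24) nearest=1 d=20 new=(2,7) → add node 2 parent=1 cost=6
3. q=(18,38) nearest=2 d=31 new=(5,10) → add node 3 parent=2 cost=9
4. q=(15,40) nearest=3 d=30 new=(8,13) → add node 4 parent=3 cost=12
5. q=(18,0) nearest=1 d=13 new=(8,1) → add node 5 parent=1 cost=6
6. q=(22,0) nearest=4 d=14 new=(11,10) → add node 6 parent=4 cost=15
7. q=(26,10) nearest=6 d=15 new=(14,10) → add node 7 parent=6 cost=18
8. q=(20,9) nearest=7 d=6 new=(17,9) → add node 8 parent=7 cost=21
9. q=(24,16) nearest=8 d=7 new=(20,12) → add node 9 parent=8 cost=24
10. q=(1,22) nearest=4 d=9 new=(5,16) → add node 10 parent=4 cost=15
11. q=(15,4) nearest=8 d=5 new=(15,6) → add node 11 parent=8 cost=24
12. q=(14,37) nearest=10 d=21 new=(8,19) → add node 12 parent=10 cost=18
13. q=(8,28) nearest=12 d=9 new=(8,22) → add node 13 parent=12 cost=21
14. q=(2,2) nearest=0 d=1 new=(2,2) → add node 14 parent=0 cost=1
15. q=(8,4) nearest=1 d=3 new=(8,4) → add node 15 parent=1 cost=6; rewire 6→15 (12<15); rewire 7→15 (12<18)
16. q=(9,24) nearest=13 d=2 new=(9,24) → add node 16 parent=13 cost=23
17. q=(2,18) nearest=10 d=3 new=(2,18) → blocked by [0,4]×[17,24], reject
18. q=(25,25) nearest=9 d=13 new=(23,15) → add node 17 parent=9 cost=27
19. q=(9,13) nearest=4 d=1 new=(9,13) → add node 18 parent=4 cost=13
20. q=(14,14) nearest=6 d=4 new=(14,13) → add node 19 parent=6 cost=15; rewire 8→19 (19<21); rewire 9→19 (21<24)
21. q=(0,18) nearest=10 d=5 new=(2,18) → blocked by [0,4]×[17,24], reject
22. q=(15,28) nearest=16 d=6 new=(12,27) → add node 20 parent=16 cost=26
23. q=(2,26) nearest=13 d=6 new=(5,25) → add node 21 parent=13 cost=24
24. q=(3,25) nearest=21 d=2 new=(3,25) → add node 22 parent=21 cost=26

Path: 0 1 2 3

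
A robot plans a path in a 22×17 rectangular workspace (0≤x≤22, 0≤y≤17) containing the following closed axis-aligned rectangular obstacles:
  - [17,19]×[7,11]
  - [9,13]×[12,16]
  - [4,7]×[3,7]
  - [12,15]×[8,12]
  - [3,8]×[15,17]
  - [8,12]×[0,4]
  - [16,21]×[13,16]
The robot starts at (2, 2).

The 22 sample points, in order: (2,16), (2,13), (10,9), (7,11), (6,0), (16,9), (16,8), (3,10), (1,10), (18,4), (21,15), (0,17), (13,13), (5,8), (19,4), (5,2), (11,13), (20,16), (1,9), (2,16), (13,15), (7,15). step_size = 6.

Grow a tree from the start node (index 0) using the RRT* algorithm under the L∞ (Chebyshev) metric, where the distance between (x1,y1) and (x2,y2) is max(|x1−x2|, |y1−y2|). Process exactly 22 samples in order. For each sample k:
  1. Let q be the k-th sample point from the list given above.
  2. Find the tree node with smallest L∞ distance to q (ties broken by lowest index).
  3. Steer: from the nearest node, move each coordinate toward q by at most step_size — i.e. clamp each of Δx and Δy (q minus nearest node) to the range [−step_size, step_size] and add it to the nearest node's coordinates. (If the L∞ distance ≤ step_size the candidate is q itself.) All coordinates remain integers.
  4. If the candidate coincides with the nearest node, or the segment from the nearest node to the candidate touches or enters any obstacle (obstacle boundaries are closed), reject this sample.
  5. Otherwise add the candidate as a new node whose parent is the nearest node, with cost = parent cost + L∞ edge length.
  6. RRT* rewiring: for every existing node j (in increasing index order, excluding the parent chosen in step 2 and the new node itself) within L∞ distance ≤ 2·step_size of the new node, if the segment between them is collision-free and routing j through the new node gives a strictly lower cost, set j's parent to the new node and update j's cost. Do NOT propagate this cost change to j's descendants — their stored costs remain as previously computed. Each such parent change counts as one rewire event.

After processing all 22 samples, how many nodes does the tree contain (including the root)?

Node count: 14

1. q=(2,16) nearest=0 d=14 new=(2,8) → add node 1 parent=0 cost=6
2. q=(2,13) nearest=1 d=5 new=(2,13) → add node 2 parent=1 cost=11
3. q=(10,9) nearest=0 d=8 new=(8,8) → blocked by [4,7]×[3,7], reject
4. q=(7,11) nearest=1 d=5 new=(7,11) → add node 3 parent=1 cost=11
5. q=(6,0) nearest=0 d=4 new=(6,0) → add node 4 parent=0 cost=4
6. q=(16,9) nearest=3 d=9 new=(13,9) → blocked by [12,15]×[8,12], reject
7. q=(16,8) nearest=3 d=9 new=(13,8) → blocked by [12,15]×[8,12], reject
8. q=(3,10) nearest=1 d=2 new=(3,10) → add node 5 parent=1 cost=8
9. q=(1,10) nearest=1 d=2 new=(1,10) → add node 6 parent=1 cost=8
10. q=(18,4) nearest=3 d=11 new=(13,5) → add node 7 parent=3 cost=17
11. q=(21,15) nearest=7 d=10 new=(19,11) → blocked by [17,19]×[7,11], reject
12. q=(0,17) nearest=2 d=4 new=(0,17) → add node 8 parent=2 cost=15
13. q=(13,13) nearest=3 d=6 new=(13,13) → blocked by [9,13]×[12,16], reject
14. q=(5,8) nearest=5 d=2 new=(5,8) → add node 9 parent=5 cost=10
15. q=(19,4) nearest=7 d=6 new=(19,4) → add node 10 parent=7 cost=23
16. q=(5,2) nearest=4 d=2 new=(5,2) → add node 11 parent=4 cost=6
17. q=(11,13) nearest=3 d=4 new=(11,13) → blocked by [9,13]×[12,16], reject
18. q=(20,16) nearest=7 d=11 new=(19,11) → blocked by [17,19]×[7,11], reject
19. q=(1,9) nearest=1 d=1 new=(1,9) → add node 12 parent=1 cost=7
20. q=(2,16) nearest=8 d=2 new=(2,16) → add node 13 parent=8 cost=17
21. q=(13,15) nearest=3 d=6 new=(13,15) → blocked by [9,13]×[12,16], reject
22. q=(7,15) nearest=3 d=4 new=(7,15) → blocked by [3,8]×[15,17], reject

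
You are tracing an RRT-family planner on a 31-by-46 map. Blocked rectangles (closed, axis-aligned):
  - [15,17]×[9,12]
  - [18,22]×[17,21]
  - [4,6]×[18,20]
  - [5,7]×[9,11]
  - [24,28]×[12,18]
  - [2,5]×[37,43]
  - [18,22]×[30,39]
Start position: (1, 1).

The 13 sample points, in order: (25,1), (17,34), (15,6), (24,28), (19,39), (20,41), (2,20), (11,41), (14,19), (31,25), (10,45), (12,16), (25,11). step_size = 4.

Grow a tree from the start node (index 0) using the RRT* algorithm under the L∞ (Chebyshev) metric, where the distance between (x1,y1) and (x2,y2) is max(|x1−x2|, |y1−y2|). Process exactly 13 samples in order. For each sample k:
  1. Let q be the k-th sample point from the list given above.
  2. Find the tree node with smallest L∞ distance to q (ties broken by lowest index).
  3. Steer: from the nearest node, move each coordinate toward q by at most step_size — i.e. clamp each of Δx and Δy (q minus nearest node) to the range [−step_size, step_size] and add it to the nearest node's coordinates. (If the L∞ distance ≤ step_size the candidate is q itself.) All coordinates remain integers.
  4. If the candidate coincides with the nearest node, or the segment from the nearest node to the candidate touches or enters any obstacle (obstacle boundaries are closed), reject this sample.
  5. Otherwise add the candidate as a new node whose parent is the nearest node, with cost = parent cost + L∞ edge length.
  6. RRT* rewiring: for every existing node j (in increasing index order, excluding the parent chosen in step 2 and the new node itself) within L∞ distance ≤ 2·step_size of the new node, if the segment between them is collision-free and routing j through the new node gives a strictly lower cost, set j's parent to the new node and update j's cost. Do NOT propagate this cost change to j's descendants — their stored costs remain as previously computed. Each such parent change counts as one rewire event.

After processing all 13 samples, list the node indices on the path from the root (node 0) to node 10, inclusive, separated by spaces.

Path: 0 2 4 5 10

1. q=(25,1) nearest=0 d=24 new=(5,1) → add node 1 parent=0 cost=4
2. q=(17,34) nearest=0 d=33 new=(5,5) → add node 2 parent=0 cost=4
3. q=(15,6) nearest=1 d=10 new=(9,5) → add node 3 parent=1 cost=8
4. q=(24,28) nearest=2 d=23 new=(9,9) → add node 4 parent=2 cost=8
5. q=(19,39) nearest=4 d=30 new=(13,13) → add node 5 parent=4 cost=12
6. q=(20,41) nearest=5 d=28 new=(17,17) → add node 6 parent=5 cost=16
7. q=(2,20) nearest=4 d=11 new=(5,13) → blocked by [5,7]×[9,11], reject
8. q=(11,41) nearest=6 d=24 new=(13,21) → add node 7 parent=6 cost=20
9. q=(14,19) nearest=7 d=2 new=(14,19) → add node 8 parent=7 cost=22
10. q=(31,25) nearest=6 d=14 new=(21,21) → blocked by [18,22]×[17,21], reject
11. q=(10,45) nearest=7 d=24 new=(10,25) → add node 9 parent=7 cost=24
12. q=(12,16) nearest=5 d=3 new=(12,16) → add node 10 parent=5 cost=15; rewire 8→10 (18<22)
13. q=(25,11) nearest=6 d=8 new=(21,13) → add node 11 parent=6 cost=20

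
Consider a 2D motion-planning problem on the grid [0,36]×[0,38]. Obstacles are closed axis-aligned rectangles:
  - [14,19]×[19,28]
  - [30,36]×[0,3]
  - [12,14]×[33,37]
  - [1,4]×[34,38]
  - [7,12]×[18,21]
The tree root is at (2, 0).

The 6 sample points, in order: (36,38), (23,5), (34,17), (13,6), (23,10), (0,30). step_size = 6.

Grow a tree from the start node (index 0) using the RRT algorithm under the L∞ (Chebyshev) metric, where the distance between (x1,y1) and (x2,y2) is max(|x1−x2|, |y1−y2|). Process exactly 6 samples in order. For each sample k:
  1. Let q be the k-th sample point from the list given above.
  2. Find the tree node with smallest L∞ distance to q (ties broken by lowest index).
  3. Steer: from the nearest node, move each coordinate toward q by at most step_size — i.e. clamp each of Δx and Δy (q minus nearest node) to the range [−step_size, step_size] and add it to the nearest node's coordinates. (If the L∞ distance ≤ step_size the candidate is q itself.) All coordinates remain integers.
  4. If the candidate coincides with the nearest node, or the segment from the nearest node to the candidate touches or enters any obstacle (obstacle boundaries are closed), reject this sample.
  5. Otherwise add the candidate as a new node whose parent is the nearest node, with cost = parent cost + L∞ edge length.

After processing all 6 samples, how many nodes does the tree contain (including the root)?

Node count: 7

1. q=(36,38) nearest=0 d=38 new=(8,6) → add node 1 parent=0 cost=6
2. q=(23,5) nearest=1 d=15 new=(14,5) → add node 2 parent=1 cost=12
3. q=(34,17) nearest=2 d=20 new=(20,11) → add node 3 parent=2 cost=18
4. q=(13,6) nearest=2 d=1 new=(13,6) → add node 4 parent=2 cost=13
5. q=(23,10) nearest=3 d=3 new=(23,10) → add node 5 parent=3 cost=21
6. q=(0,30) nearest=3 d=20 new=(14,17) → add node 6 parent=3 cost=24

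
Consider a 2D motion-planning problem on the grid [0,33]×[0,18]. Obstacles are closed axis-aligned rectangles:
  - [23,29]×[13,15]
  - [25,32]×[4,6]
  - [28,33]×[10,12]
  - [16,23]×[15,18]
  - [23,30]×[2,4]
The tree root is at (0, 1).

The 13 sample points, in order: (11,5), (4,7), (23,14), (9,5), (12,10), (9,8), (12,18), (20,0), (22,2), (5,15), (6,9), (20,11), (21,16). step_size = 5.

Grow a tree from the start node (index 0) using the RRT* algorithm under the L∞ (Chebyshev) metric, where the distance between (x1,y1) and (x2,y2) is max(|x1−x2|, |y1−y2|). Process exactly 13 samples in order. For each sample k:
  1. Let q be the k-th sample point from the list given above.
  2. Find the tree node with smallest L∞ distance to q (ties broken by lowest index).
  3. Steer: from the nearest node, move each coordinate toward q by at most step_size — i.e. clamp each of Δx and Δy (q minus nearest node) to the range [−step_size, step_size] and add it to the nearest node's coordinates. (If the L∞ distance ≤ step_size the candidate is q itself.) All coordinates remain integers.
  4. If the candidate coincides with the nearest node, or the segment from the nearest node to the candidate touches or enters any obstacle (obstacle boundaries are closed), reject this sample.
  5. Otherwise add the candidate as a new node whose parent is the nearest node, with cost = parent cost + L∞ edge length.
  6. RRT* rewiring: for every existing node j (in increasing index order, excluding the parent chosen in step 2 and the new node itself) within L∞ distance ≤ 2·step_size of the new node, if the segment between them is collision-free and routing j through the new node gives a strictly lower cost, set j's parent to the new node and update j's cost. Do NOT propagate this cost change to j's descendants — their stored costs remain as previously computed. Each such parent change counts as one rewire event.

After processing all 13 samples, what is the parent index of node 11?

1. q=(11,5) nearest=0 d=11 new=(5,5) → add node 1 parent=0 cost=5
2. q=(4,7) nearest=1 d=2 new=(4,7) → add node 2 parent=1 cost=7
3. q=(23,14) nearest=1 d=18 new=(10,10) → add node 3 parent=1 cost=10
4. q=(9,5) nearest=1 d=4 new=(9,5) → add node 4 parent=1 cost=9
5. q=(12,10) nearest=3 d=2 new=(12,10) → add node 5 parent=3 cost=12
6. q=(9,8) nearest=3 d=2 new=(9,8) → add node 6 parent=3 cost=12
7. q=(12,18) nearest=3 d=8 new=(12,15) → add node 7 parent=3 cost=15
8. q=(20,0) nearest=3 d=10 new=(15,5) → add node 8 parent=3 cost=15
9. q=(22,2) nearest=8 d=7 new=(20,2) → add node 9 parent=8 cost=20
10. q=(5,15) nearest=3 d=5 new=(5,15) → add node 10 parent=3 cost=15
11. q=(6,9) nearest=2 d=2 new=(6,9) → add node 11 parent=2 cost=9
12. q=(20,11) nearest=8 d=6 new=(20,10) → add node 12 parent=8 cost=20
13. q=(21,16) nearest=12 d=6 new=(21,15) → blocked by [16,23]×[15,18], reject

Parent of node 11: 2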